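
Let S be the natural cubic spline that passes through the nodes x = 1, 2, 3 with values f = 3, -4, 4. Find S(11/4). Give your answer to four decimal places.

1.1211

Put m_i = S'' at the i-th knot. Here h = (1, 1) and Δ = (-7, 8), so the interior equations h_(i-1)·m_(i-1) + 2(h_(i-1)+h_i)·m_i + h_i·m_(i+1) = 6(Δ_i − Δ_(i-1)) read
  1·m_0 + 4·m_1 + 1·m_2 = 6(Δ_1 - Δ_0) = 90
Natural end conditions: m_0 = m_2 = 0.
Solving the tridiagonal system: m_0 = 0, m_1 = 45/2, m_2 = 0.
On [2, 3], S(x) = -4 + 1/2·(x - 2) + 45/4·(x - 2)² - 15/4·(x - 2)³.
With (x - 2) = 3/4: S(11/4) = 287/256.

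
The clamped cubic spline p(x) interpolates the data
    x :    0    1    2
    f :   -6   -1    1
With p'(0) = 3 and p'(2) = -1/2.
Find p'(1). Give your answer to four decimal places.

4.6250

Write m_i for p''(x_i). With h_i = 1, 1 and divided differences Δ_i = 5, 2, the continuity of p' gives the tridiagonal system
  1·m_0 + 4·m_1 + 1·m_2 = 6(Δ_1 - Δ_0) = -18
Clamped end conditions give two more equations: 2h_0·m_0 + h_0·m_1 = 6(Δ_0 - p'(0)) = 12 and h_1·m_1 + 2h_1·m_2 = 6(p'(2) - Δ_1) = -15.
Hence m_0 = 35/4, m_1 = -11/2, m_2 = -19/4.
On [1, 2], p'(x) = b_1 + 2c_1·(x - 1) + 3d_1·(x - 1)² with b_1 = Δ_1 - h_1(2m_1 + m_2)/6 = 37/8, c_1 = m_1/2 = -11/4, d_1 = (m_2 - m_1)/(6h_1) = 1/8. So p'(1) = 37/8.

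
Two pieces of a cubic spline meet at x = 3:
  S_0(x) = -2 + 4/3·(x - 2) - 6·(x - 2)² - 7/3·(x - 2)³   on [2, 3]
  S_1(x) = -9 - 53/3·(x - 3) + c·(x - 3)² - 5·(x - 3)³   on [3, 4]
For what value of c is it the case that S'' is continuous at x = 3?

-13

S_0''(x) = -12 - 14·(x - 2), so S_0''(3) = -26. On the right, S_1''(3) = 2c, so c = -13.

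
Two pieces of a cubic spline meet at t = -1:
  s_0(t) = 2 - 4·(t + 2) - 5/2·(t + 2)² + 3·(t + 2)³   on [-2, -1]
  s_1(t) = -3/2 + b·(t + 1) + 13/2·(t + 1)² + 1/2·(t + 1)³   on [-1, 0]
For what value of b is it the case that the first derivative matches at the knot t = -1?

s_0'(t) = -4 - 5·(t + 2) + 9·(t + 2)², so s_0'(-1) = 0. On the right, s_1'(-1) = b, so b = 0.

0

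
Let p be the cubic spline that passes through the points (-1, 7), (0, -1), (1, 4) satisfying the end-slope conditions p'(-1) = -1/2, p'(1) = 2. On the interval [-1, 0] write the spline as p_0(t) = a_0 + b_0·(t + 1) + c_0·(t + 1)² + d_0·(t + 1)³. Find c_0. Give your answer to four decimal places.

Write m_i for p''(x_i). With h_i = 1, 1 and divided differences Δ_i = -8, 5, the continuity of p' gives the tridiagonal system
  1·m_0 + 4·m_1 + 1·m_2 = 6(Δ_1 - Δ_0) = 78
Clamped end conditions give two more equations: 2h_0·m_0 + h_0·m_1 = 6(Δ_0 - p'(-1)) = -45 and h_1·m_1 + 2h_1·m_2 = 6(p'(1) - Δ_1) = -18.
Hence m_0 = -163/4, m_1 = 73/2, m_2 = -109/4.
On [-1, 0], with p_0(t) = a_0 + b_0·(t + 1) + c_0·(t + 1)² + d_0·(t + 1)³: c_0 = m_0/2 = -163/8, d_0 = (m_1 - m_0)/(6h_0) = 103/8, b_0 = Δ_0 - h_0(2m_0 + m_1)/6 = -1/2.

-20.3750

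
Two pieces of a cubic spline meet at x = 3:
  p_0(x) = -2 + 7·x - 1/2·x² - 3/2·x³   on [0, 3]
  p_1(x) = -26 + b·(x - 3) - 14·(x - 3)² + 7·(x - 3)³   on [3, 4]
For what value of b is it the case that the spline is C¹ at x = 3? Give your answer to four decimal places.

-36.5000

p_0'(x) = 7 - 1·x - 9/2·x², so p_0'(3) = -73/2. On the right, p_1'(3) = b, so b = -73/2.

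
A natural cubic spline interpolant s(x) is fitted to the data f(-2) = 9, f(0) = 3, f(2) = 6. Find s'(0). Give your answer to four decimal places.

-0.7500

Let M_i = s''(x_i). Step sizes h_i = 2, 2; slopes of the chords Δ_i = (y_(i+1) - y_i)/h_i = -3, 3/2.
  2·M_0 + 8·M_1 + 2·M_2 = 6(Δ_1 - Δ_0) = 27
Natural end conditions: M_0 = M_2 = 0.
Hence M_0 = 0, M_1 = 27/8, M_2 = 0.
On [0, 2], s'(x) = b_1 + 2c_1·x + 3d_1·x² with b_1 = Δ_1 - h_1(2M_1 + M_2)/6 = -3/4, c_1 = M_1/2 = 27/16, d_1 = (M_2 - M_1)/(6h_1) = -9/32. So s'(0) = -3/4.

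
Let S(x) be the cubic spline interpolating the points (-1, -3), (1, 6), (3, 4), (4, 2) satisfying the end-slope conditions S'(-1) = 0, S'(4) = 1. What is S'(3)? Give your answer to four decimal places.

With M_i denoting the second derivative at x_i, h_i = 2, 2, 1, and Δ_i = (y_(i+1) − y_i)/h_i = 9/2, -1, -2:
  2·M_0 + 8·M_1 + 2·M_2 = 6(Δ_1 - Δ_0) = -33
  2·M_1 + 6·M_2 + 1·M_3 = 6(Δ_2 - Δ_1) = -6
Clamped end conditions give two more equations: 2h_0·M_0 + h_0·M_1 = 6(Δ_0 - S'(-1)) = 27 and h_2·M_2 + 2h_2·M_3 = 6(S'(4) - Δ_2) = 18.
Solving: M_0 = 461/46, M_1 = -301/46, M_2 = -8/23, M_3 = 211/23.
On [3, 4], S'(x) = b_2 + 2c_2·(x - 3) + 3d_2·(x - 3)² with b_2 = Δ_2 - h_2(2M_2 + M_3)/6 = -157/46, c_2 = M_2/2 = -4/23, d_2 = (M_3 - M_2)/(6h_2) = 73/46. So S'(3) = -157/46.

-3.4130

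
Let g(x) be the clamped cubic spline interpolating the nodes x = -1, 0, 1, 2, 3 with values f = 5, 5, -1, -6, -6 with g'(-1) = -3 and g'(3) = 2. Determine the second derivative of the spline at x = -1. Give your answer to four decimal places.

With σ_i denoting the second derivative at x_i, h_i = 1, 1, 1, 1, and Δ_i = (y_(i+1) − y_i)/h_i = 0, -6, -5, 0:
  1·σ_0 + 4·σ_1 + 1·σ_2 = 6(Δ_1 - Δ_0) = -36
  1·σ_1 + 4·σ_2 + 1·σ_3 = 6(Δ_2 - Δ_1) = 6
  1·σ_2 + 4·σ_3 + 1·σ_4 = 6(Δ_3 - Δ_2) = 30
Clamped end conditions give two more equations: 2h_0·σ_0 + h_0·σ_1 = 6(Δ_0 - g'(-1)) = 18 and h_3·σ_3 + 2h_3·σ_4 = 6(g'(3) - Δ_3) = 12.
Forward elimination and back-substitution give σ_0 = 223/14, σ_1 = -97/7, σ_2 = 7/2, σ_3 = 41/7, σ_4 = 43/14.

15.9286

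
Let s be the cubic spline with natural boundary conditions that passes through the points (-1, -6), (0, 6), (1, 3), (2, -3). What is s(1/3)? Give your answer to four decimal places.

6.3481

Let M_i = s''(x_i). Step sizes h_i = 1, 1, 1; slopes of the chords Δ_i = (y_(i+1) - y_i)/h_i = 12, -3, -6.
  1·M_0 + 4·M_1 + 1·M_2 = 6(Δ_1 - Δ_0) = -90
  1·M_1 + 4·M_2 + 1·M_3 = 6(Δ_2 - Δ_1) = -18
Natural end conditions: M_0 = M_3 = 0.
Solving: M_0 = 0, M_1 = -114/5, M_2 = 6/5, M_3 = 0.
On [0, 1], s(x) = 6 + 22/5·x - 57/5·x² + 4·x³.
With x = 1/3: s(1/3) = 857/135.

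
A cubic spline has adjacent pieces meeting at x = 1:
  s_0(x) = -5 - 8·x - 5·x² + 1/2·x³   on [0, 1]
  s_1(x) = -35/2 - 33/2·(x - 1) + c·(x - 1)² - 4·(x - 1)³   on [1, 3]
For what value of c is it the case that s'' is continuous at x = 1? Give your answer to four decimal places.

-3.5000

s_0''(x) = -10 + 3·x, so s_0''(1) = -7. On the right, s_1''(1) = 2c, so c = -7/2.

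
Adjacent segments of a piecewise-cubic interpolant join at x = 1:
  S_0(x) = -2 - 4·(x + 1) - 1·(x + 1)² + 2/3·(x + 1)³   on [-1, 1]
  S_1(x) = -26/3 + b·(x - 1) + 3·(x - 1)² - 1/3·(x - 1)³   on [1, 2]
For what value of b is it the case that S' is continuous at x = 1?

S_0'(x) = -4 - 2·(x + 1) + 2·(x + 1)², so S_0'(1) = 0. On the right, S_1'(1) = b, so b = 0.

0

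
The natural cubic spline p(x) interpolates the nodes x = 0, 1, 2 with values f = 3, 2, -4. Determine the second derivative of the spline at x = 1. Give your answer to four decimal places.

-7.5000

Write σ_i for p''(x_i). With h_i = 1, 1 and divided differences Δ_i = -1, -6, the continuity of p' gives the tridiagonal system
  1·σ_0 + 4·σ_1 + 1·σ_2 = 6(Δ_1 - Δ_0) = -30
Natural end conditions: σ_0 = σ_2 = 0.
Hence σ_0 = 0, σ_1 = -15/2, σ_2 = 0.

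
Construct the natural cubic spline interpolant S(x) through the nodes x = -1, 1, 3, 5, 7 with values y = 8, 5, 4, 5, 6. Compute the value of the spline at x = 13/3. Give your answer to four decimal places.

4.5794

Put M_i = S'' at the i-th knot. Here h = (2, 2, 2, 2) and Δ = (-3/2, -1/2, 1/2, 1/2), so the interior equations h_(i-1)·M_(i-1) + 2(h_(i-1)+h_i)·M_i + h_i·M_(i+1) = 6(Δ_i − Δ_(i-1)) read
  2·M_0 + 8·M_1 + 2·M_2 = 6(Δ_1 - Δ_0) = 6
  2·M_1 + 8·M_2 + 2·M_3 = 6(Δ_2 - Δ_1) = 6
  2·M_2 + 8·M_3 + 2·M_4 = 6(Δ_3 - Δ_2) = 0
Natural end conditions: M_0 = M_4 = 0.
Solving the tridiagonal system: M_0 = 0, M_1 = 33/56, M_2 = 9/14, M_3 = -9/56, M_4 = 0.
On [3, 5], S(x) = 4 + 1/8·(x - 3) + 9/28·(x - 3)² - 15/224·(x - 3)³.
With (x - 3) = 4/3: S(13/3) = 577/126.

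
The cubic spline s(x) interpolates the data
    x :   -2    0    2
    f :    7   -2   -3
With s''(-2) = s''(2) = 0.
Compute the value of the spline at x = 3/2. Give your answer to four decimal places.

-3.2188

Put m_i = s'' at the i-th knot. Here h = (2, 2) and Δ = (-9/2, -1/2), so the interior equations h_(i-1)·m_(i-1) + 2(h_(i-1)+h_i)·m_i + h_i·m_(i+1) = 6(Δ_i − Δ_(i-1)) read
  2·m_0 + 8·m_1 + 2·m_2 = 6(Δ_1 - Δ_0) = 24
Natural end conditions: m_0 = m_2 = 0.
Forward elimination and back-substitution give m_0 = 0, m_1 = 3, m_2 = 0.
On [0, 2], s(x) = -2 - 5/2·x + 3/2·x² - 1/4·x³.
With x = 3/2: s(3/2) = -103/32.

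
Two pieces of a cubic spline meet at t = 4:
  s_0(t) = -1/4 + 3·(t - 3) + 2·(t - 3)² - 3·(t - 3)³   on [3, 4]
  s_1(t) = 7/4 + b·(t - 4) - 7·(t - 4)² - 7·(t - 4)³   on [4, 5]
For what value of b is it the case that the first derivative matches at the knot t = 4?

-2

s_0'(t) = 3 + 4·(t - 3) - 9·(t - 3)², so s_0'(4) = -2. On the right, s_1'(4) = b, so b = -2.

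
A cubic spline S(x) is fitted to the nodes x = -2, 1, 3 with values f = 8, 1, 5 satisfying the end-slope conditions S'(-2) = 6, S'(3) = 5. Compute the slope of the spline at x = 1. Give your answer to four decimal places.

-2.3000

Let m_i = S''(x_i). Step sizes h_i = 3, 2; slopes of the chords Δ_i = (y_(i+1) - y_i)/h_i = -7/3, 2.
  3·m_0 + 10·m_1 + 2·m_2 = 6(Δ_1 - Δ_0) = 26
Clamped end conditions give two more equations: 2h_0·m_0 + h_0·m_1 = 6(Δ_0 - S'(-2)) = -50 and h_1·m_1 + 2h_1·m_2 = 6(S'(3) - Δ_1) = 18.
Solving: m_0 = -167/15, m_1 = 28/5, m_2 = 17/10.
On [1, 3], S'(x) = b_1 + 2c_1·(x - 1) + 3d_1·(x - 1)² with b_1 = Δ_1 - h_1(2m_1 + m_2)/6 = -23/10, c_1 = m_1/2 = 14/5, d_1 = (m_2 - m_1)/(6h_1) = -13/40. So S'(1) = -23/10.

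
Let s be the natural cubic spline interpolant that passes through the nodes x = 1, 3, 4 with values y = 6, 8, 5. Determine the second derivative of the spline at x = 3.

-4

Let m_i = s''(x_i). Step sizes h_i = 2, 1; slopes of the chords Δ_i = (y_(i+1) - y_i)/h_i = 1, -3.
  2·m_0 + 6·m_1 + 1·m_2 = 6(Δ_1 - Δ_0) = -24
Natural end conditions: m_0 = m_2 = 0.
Solving: m_0 = 0, m_1 = -4, m_2 = 0.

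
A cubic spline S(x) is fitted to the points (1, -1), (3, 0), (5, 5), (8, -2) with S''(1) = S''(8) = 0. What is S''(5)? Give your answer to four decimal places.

-3.3684

Put M_i = S'' at the i-th knot. Here h = (2, 2, 3) and Δ = (1/2, 5/2, -7/3), so the interior equations h_(i-1)·M_(i-1) + 2(h_(i-1)+h_i)·M_i + h_i·M_(i+1) = 6(Δ_i − Δ_(i-1)) read
  2·M_0 + 8·M_1 + 2·M_2 = 6(Δ_1 - Δ_0) = 12
  2·M_1 + 10·M_2 + 3·M_3 = 6(Δ_2 - Δ_1) = -29
Natural end conditions: M_0 = M_3 = 0.
Hence M_0 = 0, M_1 = 89/38, M_2 = -64/19, M_3 = 0.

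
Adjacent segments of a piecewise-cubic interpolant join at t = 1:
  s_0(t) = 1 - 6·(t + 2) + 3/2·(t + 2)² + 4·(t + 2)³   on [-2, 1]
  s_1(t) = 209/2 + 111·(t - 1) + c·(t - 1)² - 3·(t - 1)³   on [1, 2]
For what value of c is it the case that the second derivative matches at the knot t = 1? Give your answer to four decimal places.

s_0''(t) = 3 + 24·(t + 2), so s_0''(1) = 75. On the right, s_1''(1) = 2c, so c = 75/2.

37.5000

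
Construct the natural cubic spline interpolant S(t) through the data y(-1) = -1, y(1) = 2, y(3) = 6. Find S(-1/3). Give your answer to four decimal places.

-0.0741

Let M_i = S''(x_i). Step sizes h_i = 2, 2; slopes of the chords Δ_i = (y_(i+1) - y_i)/h_i = 3/2, 2.
  2·M_0 + 8·M_1 + 2·M_2 = 6(Δ_1 - Δ_0) = 3
Natural end conditions: M_0 = M_2 = 0.
Forward elimination and back-substitution give M_0 = 0, M_1 = 3/8, M_2 = 0.
On [-1, 1], S(t) = -1 + 11/8·(t + 1) + 0·(t + 1)² + 1/32·(t + 1)³.
With (t + 1) = 2/3: S(-1/3) = -2/27.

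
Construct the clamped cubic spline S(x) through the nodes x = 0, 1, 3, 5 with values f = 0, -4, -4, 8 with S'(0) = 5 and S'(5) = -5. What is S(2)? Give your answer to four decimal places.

-7.5978

Write σ_i for S''(x_i). With h_i = 1, 2, 2 and divided differences Δ_i = -4, 0, 6, the continuity of S' gives the tridiagonal system
  1·σ_0 + 6·σ_1 + 2·σ_2 = 6(Δ_1 - Δ_0) = 24
  2·σ_1 + 8·σ_2 + 2·σ_3 = 6(Δ_2 - Δ_1) = 36
Clamped end conditions give two more equations: 2h_0·σ_0 + h_0·σ_1 = 6(Δ_0 - S'(0)) = -54 and h_2·σ_2 + 2h_2·σ_3 = 6(S'(5) - Δ_2) = -66.
Solving the tridiagonal system: σ_0 = -694/23, σ_1 = 146/23, σ_2 = 185/23, σ_3 = -472/23.
On [1, 3], S(x) = -4 - 159/23·(x - 1) + 73/23·(x - 1)² + 13/92·(x - 1)³.
With (x - 1) = 1: S(2) = -699/92.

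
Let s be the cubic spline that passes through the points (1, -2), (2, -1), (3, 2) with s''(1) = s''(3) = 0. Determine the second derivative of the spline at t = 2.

Let m_i = s''(x_i). Step sizes h_i = 1, 1; slopes of the chords Δ_i = (y_(i+1) - y_i)/h_i = 1, 3.
  1·m_0 + 4·m_1 + 1·m_2 = 6(Δ_1 - Δ_0) = 12
Natural end conditions: m_0 = m_2 = 0.
Solving the tridiagonal system: m_0 = 0, m_1 = 3, m_2 = 0.

3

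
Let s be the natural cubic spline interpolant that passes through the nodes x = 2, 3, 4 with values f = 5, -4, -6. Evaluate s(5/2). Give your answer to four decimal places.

-0.1563

Write m_i for s''(x_i). With h_i = 1, 1 and divided differences Δ_i = -9, -2, the continuity of s' gives the tridiagonal system
  1·m_0 + 4·m_1 + 1·m_2 = 6(Δ_1 - Δ_0) = 42
Natural end conditions: m_0 = m_2 = 0.
Solving the tridiagonal system: m_0 = 0, m_1 = 21/2, m_2 = 0.
On [2, 3], s(x) = 5 - 43/4·(x - 2) + 0·(x - 2)² + 7/4·(x - 2)³.
With (x - 2) = 1/2: s(5/2) = -5/32.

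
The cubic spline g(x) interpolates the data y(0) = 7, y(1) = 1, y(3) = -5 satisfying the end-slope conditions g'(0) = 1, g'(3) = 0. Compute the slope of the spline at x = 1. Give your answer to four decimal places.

Write M_i for g''(x_i). With h_i = 1, 2 and divided differences Δ_i = -6, -3, the continuity of g' gives the tridiagonal system
  1·M_0 + 6·M_1 + 2·M_2 = 6(Δ_1 - Δ_0) = 18
Clamped end conditions give two more equations: 2h_0·M_0 + h_0·M_1 = 6(Δ_0 - g'(0)) = -42 and h_1·M_1 + 2h_1·M_2 = 6(g'(3) - Δ_1) = 18.
Forward elimination and back-substitution give M_0 = -73/3, M_1 = 20/3, M_2 = 7/6.
On [1, 3], g'(x) = b_1 + 2c_1·(x - 1) + 3d_1·(x - 1)² with b_1 = Δ_1 - h_1(2M_1 + M_2)/6 = -47/6, c_1 = M_1/2 = 10/3, d_1 = (M_2 - M_1)/(6h_1) = -11/24. So g'(1) = -47/6.

-7.8333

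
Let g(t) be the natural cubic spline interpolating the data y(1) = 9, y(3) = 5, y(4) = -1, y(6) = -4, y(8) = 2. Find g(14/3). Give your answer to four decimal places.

-3.5648

Let m_i = g''(x_i). Step sizes h_i = 2, 1, 2, 2; slopes of the chords Δ_i = (y_(i+1) - y_i)/h_i = -2, -6, -3/2, 3.
  2·m_0 + 6·m_1 + 1·m_2 = 6(Δ_1 - Δ_0) = -24
  1·m_1 + 6·m_2 + 2·m_3 = 6(Δ_2 - Δ_1) = 27
  2·m_2 + 8·m_3 + 2·m_4 = 6(Δ_3 - Δ_2) = 27
Natural end conditions: m_0 = m_4 = 0.
Solving: m_0 = 0, m_1 = -609/128, m_2 = 291/64, m_3 = 573/256, m_4 = 0.
On [4, 6], g(t) = -1 - 1351/256·(t - 4) + 291/128·(t - 4)² - 197/1024·(t - 4)³.
With (t - 4) = 2/3: g(14/3) = -385/108.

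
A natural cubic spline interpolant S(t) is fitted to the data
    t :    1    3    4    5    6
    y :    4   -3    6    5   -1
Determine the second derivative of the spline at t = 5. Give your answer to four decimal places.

-2.9651

Let M_i = S''(x_i). Step sizes h_i = 2, 1, 1, 1; slopes of the chords Δ_i = (y_(i+1) - y_i)/h_i = -7/2, 9, -1, -6.
  2·M_0 + 6·M_1 + 1·M_2 = 6(Δ_1 - Δ_0) = 75
  1·M_1 + 4·M_2 + 1·M_3 = 6(Δ_2 - Δ_1) = -60
  1·M_2 + 4·M_3 + 1·M_4 = 6(Δ_3 - Δ_2) = -30
Natural end conditions: M_0 = M_4 = 0.
Solving the tridiagonal system: M_0 = 0, M_1 = 1335/86, M_2 = -780/43, M_3 = -255/86, M_4 = 0.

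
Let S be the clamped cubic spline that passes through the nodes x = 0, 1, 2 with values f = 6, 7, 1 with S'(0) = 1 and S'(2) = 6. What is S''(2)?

49

Write σ_i for S''(x_i). With h_i = 1, 1 and divided differences Δ_i = 1, -6, the continuity of S' gives the tridiagonal system
  1·σ_0 + 4·σ_1 + 1·σ_2 = 6(Δ_1 - Δ_0) = -42
Clamped end conditions give two more equations: 2h_0·σ_0 + h_0·σ_1 = 6(Δ_0 - S'(0)) = 0 and h_1·σ_1 + 2h_1·σ_2 = 6(S'(2) - Δ_1) = 72.
Hence σ_0 = 13, σ_1 = -26, σ_2 = 49.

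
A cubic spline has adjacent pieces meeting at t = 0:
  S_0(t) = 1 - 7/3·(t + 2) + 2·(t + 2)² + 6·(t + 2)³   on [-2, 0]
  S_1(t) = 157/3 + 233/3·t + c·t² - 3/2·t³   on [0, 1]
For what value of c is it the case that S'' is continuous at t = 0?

38

S_0''(t) = 4 + 36·(t + 2), so S_0''(0) = 76. On the right, S_1''(0) = 2c, so c = 38.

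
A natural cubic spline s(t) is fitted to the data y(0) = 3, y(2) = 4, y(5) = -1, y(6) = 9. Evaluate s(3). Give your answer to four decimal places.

Put σ_i = s'' at the i-th knot. Here h = (2, 3, 1) and Δ = (1/2, -5/3, 10), so the interior equations h_(i-1)·σ_(i-1) + 2(h_(i-1)+h_i)·σ_i + h_i·σ_(i+1) = 6(Δ_i − Δ_(i-1)) read
  2·σ_0 + 10·σ_1 + 3·σ_2 = 6(Δ_1 - Δ_0) = -13
  3·σ_1 + 8·σ_2 + 1·σ_3 = 6(Δ_2 - Δ_1) = 70
Natural end conditions: σ_0 = σ_3 = 0.
Hence σ_0 = 0, σ_1 = -314/71, σ_2 = 739/71, σ_3 = 0.
On [2, 5], s(t) = 4 - 1043/426·(t - 2) - 157/71·(t - 2)² + 117/142·(t - 2)³.
With (t - 2) = 1: s(3) = 35/213.

0.1643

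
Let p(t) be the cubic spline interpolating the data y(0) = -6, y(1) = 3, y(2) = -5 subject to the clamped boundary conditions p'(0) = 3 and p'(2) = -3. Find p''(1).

-45

Put M_i = p'' at the i-th knot. Here h = (1, 1) and Δ = (9, -8), so the interior equations h_(i-1)·M_(i-1) + 2(h_(i-1)+h_i)·M_i + h_i·M_(i+1) = 6(Δ_i − Δ_(i-1)) read
  1·M_0 + 4·M_1 + 1·M_2 = 6(Δ_1 - Δ_0) = -102
Clamped end conditions give two more equations: 2h_0·M_0 + h_0·M_1 = 6(Δ_0 - p'(0)) = 36 and h_1·M_1 + 2h_1·M_2 = 6(p'(2) - Δ_1) = 30.
Forward elimination and back-substitution give M_0 = 81/2, M_1 = -45, M_2 = 75/2.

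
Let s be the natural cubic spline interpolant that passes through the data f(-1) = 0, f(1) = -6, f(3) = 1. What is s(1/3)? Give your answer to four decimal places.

-5.2037

Write M_i for s''(x_i). With h_i = 2, 2 and divided differences Δ_i = -3, 7/2, the continuity of s' gives the tridiagonal system
  2·M_0 + 8·M_1 + 2·M_2 = 6(Δ_1 - Δ_0) = 39
Natural end conditions: M_0 = M_2 = 0.
Hence M_0 = 0, M_1 = 39/8, M_2 = 0.
On [-1, 1], s(x) = 0 - 37/8·(x + 1) + 0·(x + 1)² + 13/32·(x + 1)³.
With (x + 1) = 4/3: s(1/3) = -281/54.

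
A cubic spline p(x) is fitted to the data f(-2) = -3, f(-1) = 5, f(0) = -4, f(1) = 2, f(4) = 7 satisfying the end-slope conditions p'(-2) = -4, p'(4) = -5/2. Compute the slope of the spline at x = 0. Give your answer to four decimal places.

Write σ_i for p''(x_i). With h_i = 1, 1, 1, 3 and divided differences Δ_i = 8, -9, 6, 5/3, the continuity of p' gives the tridiagonal system
  1·σ_0 + 4·σ_1 + 1·σ_2 = 6(Δ_1 - Δ_0) = -102
  1·σ_1 + 4·σ_2 + 1·σ_3 = 6(Δ_2 - Δ_1) = 90
  1·σ_2 + 8·σ_3 + 3·σ_4 = 6(Δ_3 - Δ_2) = -26
Clamped end conditions give two more equations: 2h_0·σ_0 + h_0·σ_1 = 6(Δ_0 - p'(-2)) = 72 and h_3·σ_3 + 2h_3·σ_4 = 6(p'(4) - Δ_3) = -25.
Solving the tridiagonal system: σ_0 = 6587/108, σ_1 = -2699/54, σ_2 = 3989/108, σ_3 = -419/54, σ_4 = -31/108.
On [0, 1], p'(x) = b_2 + 2c_2·x + 3d_2·x² with b_2 = Δ_2 - h_2(2σ_2 + σ_3)/6 = -271/54, c_2 = σ_2/2 = 3989/216, d_2 = (σ_3 - σ_2)/(6h_2) = -1609/216. So p'(0) = -271/54.

-5.0185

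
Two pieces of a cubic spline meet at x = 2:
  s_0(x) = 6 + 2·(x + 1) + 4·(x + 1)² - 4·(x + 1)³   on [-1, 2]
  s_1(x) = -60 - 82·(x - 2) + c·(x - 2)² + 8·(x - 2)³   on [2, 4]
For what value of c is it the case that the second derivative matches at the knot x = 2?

s_0''(x) = 8 - 24·(x + 1), so s_0''(2) = -64. On the right, s_1''(2) = 2c, so c = -32.

-32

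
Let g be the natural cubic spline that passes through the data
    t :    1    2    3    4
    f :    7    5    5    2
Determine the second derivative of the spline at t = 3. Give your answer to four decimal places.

-5.6000

Write M_i for g''(x_i). With h_i = 1, 1, 1 and divided differences Δ_i = -2, 0, -3, the continuity of g' gives the tridiagonal system
  1·M_0 + 4·M_1 + 1·M_2 = 6(Δ_1 - Δ_0) = 12
  1·M_1 + 4·M_2 + 1·M_3 = 6(Δ_2 - Δ_1) = -18
Natural end conditions: M_0 = M_3 = 0.
Solving the tridiagonal system: M_0 = 0, M_1 = 22/5, M_2 = -28/5, M_3 = 0.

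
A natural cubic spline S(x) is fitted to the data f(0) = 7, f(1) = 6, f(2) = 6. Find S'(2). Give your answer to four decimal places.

With M_i denoting the second derivative at x_i, h_i = 1, 1, and Δ_i = (y_(i+1) − y_i)/h_i = -1, 0:
  1·M_0 + 4·M_1 + 1·M_2 = 6(Δ_1 - Δ_0) = 6
Natural end conditions: M_0 = M_2 = 0.
Solving the tridiagonal system: M_0 = 0, M_1 = 3/2, M_2 = 0.
On [1, 2], S'(x) = b_1 + 2c_1·(x - 1) + 3d_1·(x - 1)² with b_1 = Δ_1 - h_1(2M_1 + M_2)/6 = -1/2, c_1 = M_1/2 = 3/4, d_1 = (M_2 - M_1)/(6h_1) = -1/4. So S'(2) = 1/4.

0.2500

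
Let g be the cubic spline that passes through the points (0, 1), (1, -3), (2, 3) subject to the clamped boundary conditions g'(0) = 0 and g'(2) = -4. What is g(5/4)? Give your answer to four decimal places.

-1.5234

Let M_i = g''(x_i). Step sizes h_i = 1, 1; slopes of the chords Δ_i = (y_(i+1) - y_i)/h_i = -4, 6.
  1·M_0 + 4·M_1 + 1·M_2 = 6(Δ_1 - Δ_0) = 60
Clamped end conditions give two more equations: 2h_0·M_0 + h_0·M_1 = 6(Δ_0 - g'(0)) = -24 and h_1·M_1 + 2h_1·M_2 = 6(g'(2) - Δ_1) = -60.
Solving: M_0 = -29, M_1 = 34, M_2 = -47.
On [1, 2], g(x) = -3 + 5/2·(x - 1) + 17·(x - 1)² - 27/2·(x - 1)³.
With (x - 1) = 1/4: g(5/4) = -195/128.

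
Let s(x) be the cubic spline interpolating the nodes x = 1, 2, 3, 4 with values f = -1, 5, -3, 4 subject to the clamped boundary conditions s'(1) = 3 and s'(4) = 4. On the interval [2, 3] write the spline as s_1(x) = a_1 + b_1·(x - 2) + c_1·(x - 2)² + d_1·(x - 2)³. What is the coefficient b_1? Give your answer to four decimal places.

-1.9333

Put M_i = s'' at the i-th knot. Here h = (1, 1, 1) and Δ = (6, -8, 7), so the interior equations h_(i-1)·M_(i-1) + 2(h_(i-1)+h_i)·M_i + h_i·M_(i+1) = 6(Δ_i − Δ_(i-1)) read
  1·M_0 + 4·M_1 + 1·M_2 = 6(Δ_1 - Δ_0) = -84
  1·M_1 + 4·M_2 + 1·M_3 = 6(Δ_2 - Δ_1) = 90
Clamped end conditions give two more equations: 2h_0·M_0 + h_0·M_1 = 6(Δ_0 - s'(1)) = 18 and h_2·M_2 + 2h_2·M_3 = 6(s'(4) - Δ_2) = -18.
Forward elimination and back-substitution give M_0 = 418/15, M_1 = -566/15, M_2 = 586/15, M_3 = -428/15.
On [2, 3], with s_1(x) = a_1 + b_1·(x - 2) + c_1·(x - 2)² + d_1·(x - 2)³: c_1 = M_1/2 = -283/15, d_1 = (M_2 - M_1)/(6h_1) = 64/5, b_1 = Δ_1 - h_1(2M_1 + M_2)/6 = -29/15.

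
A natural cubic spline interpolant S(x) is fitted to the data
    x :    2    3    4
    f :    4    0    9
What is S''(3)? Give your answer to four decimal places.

19.5000

With σ_i denoting the second derivative at x_i, h_i = 1, 1, and Δ_i = (y_(i+1) − y_i)/h_i = -4, 9:
  1·σ_0 + 4·σ_1 + 1·σ_2 = 6(Δ_1 - Δ_0) = 78
Natural end conditions: σ_0 = σ_2 = 0.
Forward elimination and back-substitution give σ_0 = 0, σ_1 = 39/2, σ_2 = 0.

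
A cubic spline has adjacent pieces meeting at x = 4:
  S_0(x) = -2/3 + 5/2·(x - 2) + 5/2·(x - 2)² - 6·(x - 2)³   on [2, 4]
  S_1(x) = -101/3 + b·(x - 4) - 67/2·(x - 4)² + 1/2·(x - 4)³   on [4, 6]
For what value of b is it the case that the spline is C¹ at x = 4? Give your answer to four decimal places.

S_0'(x) = 5/2 + 5·(x - 2) - 18·(x - 2)², so S_0'(4) = -119/2. On the right, S_1'(4) = b, so b = -119/2.

-59.5000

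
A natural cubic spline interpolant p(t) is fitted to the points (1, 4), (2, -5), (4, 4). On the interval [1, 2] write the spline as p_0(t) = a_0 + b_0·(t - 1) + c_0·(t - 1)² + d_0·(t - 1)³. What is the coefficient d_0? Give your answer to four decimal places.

Put m_i = p'' at the i-th knot. Here h = (1, 2) and Δ = (-9, 9/2), so the interior equations h_(i-1)·m_(i-1) + 2(h_(i-1)+h_i)·m_i + h_i·m_(i+1) = 6(Δ_i − Δ_(i-1)) read
  1·m_0 + 6·m_1 + 2·m_2 = 6(Δ_1 - Δ_0) = 81
Natural end conditions: m_0 = m_2 = 0.
Hence m_0 = 0, m_1 = 27/2, m_2 = 0.
On [1, 2], with p_0(t) = a_0 + b_0·(t - 1) + c_0·(t - 1)² + d_0·(t - 1)³: c_0 = m_0/2 = 0, d_0 = (m_1 - m_0)/(6h_0) = 9/4, b_0 = Δ_0 - h_0(2m_0 + m_1)/6 = -45/4.

2.2500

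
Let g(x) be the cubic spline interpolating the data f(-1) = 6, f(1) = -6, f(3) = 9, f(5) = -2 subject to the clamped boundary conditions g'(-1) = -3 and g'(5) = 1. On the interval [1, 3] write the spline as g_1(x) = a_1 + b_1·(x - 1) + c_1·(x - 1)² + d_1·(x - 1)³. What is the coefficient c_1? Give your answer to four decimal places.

9.1667

Put σ_i = g'' at the i-th knot. Here h = (2, 2, 2) and Δ = (-6, 15/2, -11/2), so the interior equations h_(i-1)·σ_(i-1) + 2(h_(i-1)+h_i)·σ_i + h_i·σ_(i+1) = 6(Δ_i − Δ_(i-1)) read
  2·σ_0 + 8·σ_1 + 2·σ_2 = 6(Δ_1 - Δ_0) = 81
  2·σ_1 + 8·σ_2 + 2·σ_3 = 6(Δ_2 - Δ_1) = -78
Clamped end conditions give two more equations: 2h_0·σ_0 + h_0·σ_1 = 6(Δ_0 - g'(-1)) = -18 and h_2·σ_2 + 2h_2·σ_3 = 6(g'(5) - Δ_2) = 39.
Solving the tridiagonal system: σ_0 = -41/3, σ_1 = 55/3, σ_2 = -115/6, σ_3 = 58/3.
On [1, 3], with g_1(x) = a_1 + b_1·(x - 1) + c_1·(x - 1)² + d_1·(x - 1)³: c_1 = σ_1/2 = 55/6, d_1 = (σ_2 - σ_1)/(6h_1) = -25/8, b_1 = Δ_1 - h_1(2σ_1 + σ_2)/6 = 5/3.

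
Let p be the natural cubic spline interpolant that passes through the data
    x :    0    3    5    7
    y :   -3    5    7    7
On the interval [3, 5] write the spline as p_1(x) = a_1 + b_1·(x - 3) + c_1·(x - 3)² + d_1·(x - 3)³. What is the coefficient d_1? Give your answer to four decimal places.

0.0307

With m_i denoting the second derivative at x_i, h_i = 3, 2, 2, and Δ_i = (y_(i+1) − y_i)/h_i = 8/3, 1, 0:
  3·m_0 + 10·m_1 + 2·m_2 = 6(Δ_1 - Δ_0) = -10
  2·m_1 + 8·m_2 + 2·m_3 = 6(Δ_2 - Δ_1) = -6
Natural end conditions: m_0 = m_3 = 0.
Solving: m_0 = 0, m_1 = -17/19, m_2 = -10/19, m_3 = 0.
On [3, 5], with p_1(x) = a_1 + b_1·(x - 3) + c_1·(x - 3)² + d_1·(x - 3)³: c_1 = m_1/2 = -17/38, d_1 = (m_2 - m_1)/(6h_1) = 7/228, b_1 = Δ_1 - h_1(2m_1 + m_2)/6 = 101/57.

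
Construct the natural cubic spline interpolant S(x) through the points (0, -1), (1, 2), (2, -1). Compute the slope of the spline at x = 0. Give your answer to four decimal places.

Put M_i = S'' at the i-th knot. Here h = (1, 1) and Δ = (3, -3), so the interior equations h_(i-1)·M_(i-1) + 2(h_(i-1)+h_i)·M_i + h_i·M_(i+1) = 6(Δ_i − Δ_(i-1)) read
  1·M_0 + 4·M_1 + 1·M_2 = 6(Δ_1 - Δ_0) = -36
Natural end conditions: M_0 = M_2 = 0.
Forward elimination and back-substitution give M_0 = 0, M_1 = -9, M_2 = 0.
On [0, 1], S'(x) = b_0 + 2c_0·x + 3d_0·x² with b_0 = Δ_0 - h_0(2M_0 + M_1)/6 = 9/2, c_0 = M_0/2 = 0, d_0 = (M_1 - M_0)/(6h_0) = -3/2. So S'(0) = 9/2.

4.5000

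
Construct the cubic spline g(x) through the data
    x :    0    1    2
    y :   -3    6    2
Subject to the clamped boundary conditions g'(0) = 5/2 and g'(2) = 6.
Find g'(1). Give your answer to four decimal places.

1.6250

Write M_i for g''(x_i). With h_i = 1, 1 and divided differences Δ_i = 9, -4, the continuity of g' gives the tridiagonal system
  1·M_0 + 4·M_1 + 1·M_2 = 6(Δ_1 - Δ_0) = -78
Clamped end conditions give two more equations: 2h_0·M_0 + h_0·M_1 = 6(Δ_0 - g'(0)) = 39 and h_1·M_1 + 2h_1·M_2 = 6(g'(2) - Δ_1) = 60.
Hence M_0 = 163/4, M_1 = -85/2, M_2 = 205/4.
On [1, 2], g'(x) = b_1 + 2c_1·(x - 1) + 3d_1·(x - 1)² with b_1 = Δ_1 - h_1(2M_1 + M_2)/6 = 13/8, c_1 = M_1/2 = -85/4, d_1 = (M_2 - M_1)/(6h_1) = 125/8. So g'(1) = 13/8.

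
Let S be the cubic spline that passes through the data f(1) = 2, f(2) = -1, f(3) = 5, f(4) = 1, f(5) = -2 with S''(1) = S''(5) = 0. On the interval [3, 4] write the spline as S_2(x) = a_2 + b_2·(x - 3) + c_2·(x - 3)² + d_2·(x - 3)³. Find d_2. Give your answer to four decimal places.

Put σ_i = S'' at the i-th knot. Here h = (1, 1, 1, 1) and Δ = (-3, 6, -4, -3), so the interior equations h_(i-1)·σ_(i-1) + 2(h_(i-1)+h_i)·σ_i + h_i·σ_(i+1) = 6(Δ_i − Δ_(i-1)) read
  1·σ_0 + 4·σ_1 + 1·σ_2 = 6(Δ_1 - Δ_0) = 54
  1·σ_1 + 4·σ_2 + 1·σ_3 = 6(Δ_2 - Δ_1) = -60
  1·σ_2 + 4·σ_3 + 1·σ_4 = 6(Δ_3 - Δ_2) = 6
Natural end conditions: σ_0 = σ_4 = 0.
Solving: σ_0 = 0, σ_1 = 132/7, σ_2 = -150/7, σ_3 = 48/7, σ_4 = 0.
On [3, 4], with S_2(x) = a_2 + b_2·(x - 3) + c_2·(x - 3)² + d_2·(x - 3)³: c_2 = σ_2/2 = -75/7, d_2 = (σ_3 - σ_2)/(6h_2) = 33/7, b_2 = Δ_2 - h_2(2σ_2 + σ_3)/6 = 2.

4.7143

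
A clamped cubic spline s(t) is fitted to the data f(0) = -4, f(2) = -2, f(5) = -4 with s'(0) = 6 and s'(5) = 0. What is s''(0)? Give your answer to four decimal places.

-7.7000

With m_i denoting the second derivative at x_i, h_i = 2, 3, and Δ_i = (y_(i+1) − y_i)/h_i = 1, -2/3:
  2·m_0 + 10·m_1 + 3·m_2 = 6(Δ_1 - Δ_0) = -10
Clamped end conditions give two more equations: 2h_0·m_0 + h_0·m_1 = 6(Δ_0 - s'(0)) = -30 and h_1·m_1 + 2h_1·m_2 = 6(s'(5) - Δ_1) = 4.
Solving the tridiagonal system: m_0 = -77/10, m_1 = 2/5, m_2 = 7/15.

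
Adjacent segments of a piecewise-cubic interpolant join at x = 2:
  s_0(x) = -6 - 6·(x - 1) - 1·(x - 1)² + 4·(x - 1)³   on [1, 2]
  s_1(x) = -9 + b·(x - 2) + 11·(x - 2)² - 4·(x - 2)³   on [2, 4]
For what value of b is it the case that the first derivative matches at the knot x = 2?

4

s_0'(x) = -6 - 2·(x - 1) + 12·(x - 1)², so s_0'(2) = 4. On the right, s_1'(2) = b, so b = 4.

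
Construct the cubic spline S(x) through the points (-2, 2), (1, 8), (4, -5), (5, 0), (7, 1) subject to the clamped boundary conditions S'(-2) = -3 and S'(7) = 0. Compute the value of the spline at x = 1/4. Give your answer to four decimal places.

Put M_i = S'' at the i-th knot. Here h = (3, 3, 1, 2) and Δ = (2, -13/3, 5, 1/2), so the interior equations h_(i-1)·M_(i-1) + 2(h_(i-1)+h_i)·M_i + h_i·M_(i+1) = 6(Δ_i − Δ_(i-1)) read
  3·M_0 + 12·M_1 + 3·M_2 = 6(Δ_1 - Δ_0) = -38
  3·M_1 + 8·M_2 + 1·M_3 = 6(Δ_2 - Δ_1) = 56
  1·M_2 + 6·M_3 + 2·M_4 = 6(Δ_3 - Δ_2) = -27
Clamped end conditions give two more equations: 2h_0·M_0 + h_0·M_1 = 6(Δ_0 - S'(-2)) = 30 and h_3·M_3 + 2h_3·M_4 = 6(S'(7) - Δ_3) = -3.
Solving: M_0 = 491/54, M_1 = -221/27, M_2 = 593/54, M_3 = -197/27, M_4 = 313/108.
On [-2, 1], S(x) = 2 - 3·(x + 2) + 491/108·(x + 2)² - 311/324·(x + 2)³.
With (x + 2) = 9/4: S(1/4) = 1877/256.

7.3320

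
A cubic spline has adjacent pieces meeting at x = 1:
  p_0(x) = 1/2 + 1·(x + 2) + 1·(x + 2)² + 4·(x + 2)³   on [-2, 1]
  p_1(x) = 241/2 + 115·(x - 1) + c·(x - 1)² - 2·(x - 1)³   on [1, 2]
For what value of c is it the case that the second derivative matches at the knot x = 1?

p_0''(x) = 2 + 24·(x + 2), so p_0''(1) = 74. On the right, p_1''(1) = 2c, so c = 37.

37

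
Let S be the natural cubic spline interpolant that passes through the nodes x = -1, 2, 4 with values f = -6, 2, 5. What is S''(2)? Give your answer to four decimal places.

With σ_i denoting the second derivative at x_i, h_i = 3, 2, and Δ_i = (y_(i+1) − y_i)/h_i = 8/3, 3/2:
  3·σ_0 + 10·σ_1 + 2·σ_2 = 6(Δ_1 - Δ_0) = -7
Natural end conditions: σ_0 = σ_2 = 0.
Solving: σ_0 = 0, σ_1 = -7/10, σ_2 = 0.

-0.7000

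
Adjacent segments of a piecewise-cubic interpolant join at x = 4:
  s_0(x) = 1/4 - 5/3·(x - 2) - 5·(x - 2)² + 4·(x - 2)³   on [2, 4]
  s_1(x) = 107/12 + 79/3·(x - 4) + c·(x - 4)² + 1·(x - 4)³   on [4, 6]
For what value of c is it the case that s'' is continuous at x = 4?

19

s_0''(x) = -10 + 24·(x - 2), so s_0''(4) = 38. On the right, s_1''(4) = 2c, so c = 19.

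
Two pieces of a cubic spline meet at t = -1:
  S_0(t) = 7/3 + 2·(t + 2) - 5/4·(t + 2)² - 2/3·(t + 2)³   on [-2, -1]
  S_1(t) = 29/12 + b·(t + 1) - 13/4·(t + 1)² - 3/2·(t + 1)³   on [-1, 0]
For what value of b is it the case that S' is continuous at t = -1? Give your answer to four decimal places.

S_0'(t) = 2 - 5/2·(t + 2) - 2·(t + 2)², so S_0'(-1) = -5/2. On the right, S_1'(-1) = b, so b = -5/2.

-2.5000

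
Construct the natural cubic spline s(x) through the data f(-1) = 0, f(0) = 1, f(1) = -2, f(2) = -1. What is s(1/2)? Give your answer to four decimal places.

With M_i denoting the second derivative at x_i, h_i = 1, 1, 1, and Δ_i = (y_(i+1) − y_i)/h_i = 1, -3, 1:
  1·M_0 + 4·M_1 + 1·M_2 = 6(Δ_1 - Δ_0) = -24
  1·M_1 + 4·M_2 + 1·M_3 = 6(Δ_2 - Δ_1) = 24
Natural end conditions: M_0 = M_3 = 0.
Forward elimination and back-substitution give M_0 = 0, M_1 = -8, M_2 = 8, M_3 = 0.
On [0, 1], s(x) = 1 - 5/3·x - 4·x² + 8/3·x³.
With x = 1/2: s(1/2) = -1/2.

-0.5000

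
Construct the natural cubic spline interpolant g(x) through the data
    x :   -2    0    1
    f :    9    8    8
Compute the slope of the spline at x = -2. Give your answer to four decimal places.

-0.6667

With m_i denoting the second derivative at x_i, h_i = 2, 1, and Δ_i = (y_(i+1) − y_i)/h_i = -1/2, 0:
  2·m_0 + 6·m_1 + 1·m_2 = 6(Δ_1 - Δ_0) = 3
Natural end conditions: m_0 = m_2 = 0.
Hence m_0 = 0, m_1 = 1/2, m_2 = 0.
On [-2, 0], g'(x) = b_0 + 2c_0·(x + 2) + 3d_0·(x + 2)² with b_0 = Δ_0 - h_0(2m_0 + m_1)/6 = -2/3, c_0 = m_0/2 = 0, d_0 = (m_1 - m_0)/(6h_0) = 1/24. So g'(-2) = -2/3.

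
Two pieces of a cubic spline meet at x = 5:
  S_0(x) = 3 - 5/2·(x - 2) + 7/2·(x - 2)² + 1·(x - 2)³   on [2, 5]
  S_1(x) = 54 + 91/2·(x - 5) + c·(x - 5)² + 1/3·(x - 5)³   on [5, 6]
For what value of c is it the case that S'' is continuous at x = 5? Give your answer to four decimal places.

12.5000

S_0''(x) = 7 + 6·(x - 2), so S_0''(5) = 25. On the right, S_1''(5) = 2c, so c = 25/2.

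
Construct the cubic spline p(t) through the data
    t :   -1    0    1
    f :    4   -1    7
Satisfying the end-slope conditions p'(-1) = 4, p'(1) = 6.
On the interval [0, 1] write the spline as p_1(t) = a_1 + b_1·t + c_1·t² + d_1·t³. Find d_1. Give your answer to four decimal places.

-10.2500

Put σ_i = p'' at the i-th knot. Here h = (1, 1) and Δ = (-5, 8), so the interior equations h_(i-1)·σ_(i-1) + 2(h_(i-1)+h_i)·σ_i + h_i·σ_(i+1) = 6(Δ_i − Δ_(i-1)) read
  1·σ_0 + 4·σ_1 + 1·σ_2 = 6(Δ_1 - Δ_0) = 78
Clamped end conditions give two more equations: 2h_0·σ_0 + h_0·σ_1 = 6(Δ_0 - p'(-1)) = -54 and h_1·σ_1 + 2h_1·σ_2 = 6(p'(1) - Δ_1) = -12.
Forward elimination and back-substitution give σ_0 = -91/2, σ_1 = 37, σ_2 = -49/2.
On [0, 1], with p_1(t) = a_1 + b_1·t + c_1·t² + d_1·t³: c_1 = σ_1/2 = 37/2, d_1 = (σ_2 - σ_1)/(6h_1) = -41/4, b_1 = Δ_1 - h_1(2σ_1 + σ_2)/6 = -1/4.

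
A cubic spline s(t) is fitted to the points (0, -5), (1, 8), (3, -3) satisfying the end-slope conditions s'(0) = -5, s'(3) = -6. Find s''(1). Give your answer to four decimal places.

Put σ_i = s'' at the i-th knot. Here h = (1, 2) and Δ = (13, -11/2), so the interior equations h_(i-1)·σ_(i-1) + 2(h_(i-1)+h_i)·σ_i + h_i·σ_(i+1) = 6(Δ_i − Δ_(i-1)) read
  1·σ_0 + 6·σ_1 + 2·σ_2 = 6(Δ_1 - Δ_0) = -111
Clamped end conditions give two more equations: 2h_0·σ_0 + h_0·σ_1 = 6(Δ_0 - s'(0)) = 108 and h_1·σ_1 + 2h_1·σ_2 = 6(s'(3) - Δ_1) = -3.
Hence σ_0 = 433/6, σ_1 = -109/3, σ_2 = 209/12.

-36.3333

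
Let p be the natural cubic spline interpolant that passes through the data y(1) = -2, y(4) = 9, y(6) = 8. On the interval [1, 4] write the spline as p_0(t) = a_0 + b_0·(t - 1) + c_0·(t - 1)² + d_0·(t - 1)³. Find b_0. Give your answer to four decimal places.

Write m_i for p''(x_i). With h_i = 3, 2 and divided differences Δ_i = 11/3, -1/2, the continuity of p' gives the tridiagonal system
  3·m_0 + 10·m_1 + 2·m_2 = 6(Δ_1 - Δ_0) = -25
Natural end conditions: m_0 = m_2 = 0.
Solving the tridiagonal system: m_0 = 0, m_1 = -5/2, m_2 = 0.
On [1, 4], with p_0(t) = a_0 + b_0·(t - 1) + c_0·(t - 1)² + d_0·(t - 1)³: c_0 = m_0/2 = 0, d_0 = (m_1 - m_0)/(6h_0) = -5/36, b_0 = Δ_0 - h_0(2m_0 + m_1)/6 = 59/12.

4.9167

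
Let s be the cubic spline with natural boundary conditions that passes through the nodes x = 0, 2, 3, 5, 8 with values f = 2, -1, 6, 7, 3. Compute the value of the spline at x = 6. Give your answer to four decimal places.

5.3514

Let m_i = s''(x_i). Step sizes h_i = 2, 1, 2, 3; slopes of the chords Δ_i = (y_(i+1) - y_i)/h_i = -3/2, 7, 1/2, -4/3.
  2·m_0 + 6·m_1 + 1·m_2 = 6(Δ_1 - Δ_0) = 51
  1·m_1 + 6·m_2 + 2·m_3 = 6(Δ_2 - Δ_1) = -39
  2·m_2 + 10·m_3 + 3·m_4 = 6(Δ_3 - Δ_2) = -11
Natural end conditions: m_0 = m_4 = 0.
Hence m_0 = 0, m_1 = 1612/163, m_2 = -1359/163, m_3 = 185/326, m_4 = 0.
On [5, 8], s(x) = 7 - 1859/978·(x - 5) + 185/652·(x - 5)² - 185/5868·(x - 5)³.
With (x - 5) = 1: s(6) = 15701/2934.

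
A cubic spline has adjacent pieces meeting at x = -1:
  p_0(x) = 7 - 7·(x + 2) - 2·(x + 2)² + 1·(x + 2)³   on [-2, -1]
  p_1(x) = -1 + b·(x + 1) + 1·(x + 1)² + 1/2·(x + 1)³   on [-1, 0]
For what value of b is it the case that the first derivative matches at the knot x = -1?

p_0'(x) = -7 - 4·(x + 2) + 3·(x + 2)², so p_0'(-1) = -8. On the right, p_1'(-1) = b, so b = -8.

-8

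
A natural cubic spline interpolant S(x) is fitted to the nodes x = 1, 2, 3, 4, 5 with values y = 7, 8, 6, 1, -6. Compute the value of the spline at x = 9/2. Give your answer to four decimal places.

-2.3594

Write m_i for S''(x_i). With h_i = 1, 1, 1, 1 and divided differences Δ_i = 1, -2, -5, -7, the continuity of S' gives the tridiagonal system
  1·m_0 + 4·m_1 + 1·m_2 = 6(Δ_1 - Δ_0) = -18
  1·m_1 + 4·m_2 + 1·m_3 = 6(Δ_2 - Δ_1) = -18
  1·m_2 + 4·m_3 + 1·m_4 = 6(Δ_3 - Δ_2) = -12
Natural end conditions: m_0 = m_4 = 0.
Solving the tridiagonal system: m_0 = 0, m_1 = -15/4, m_2 = -3, m_3 = -9/4, m_4 = 0.
On [4, 5], S(x) = 1 - 25/4·(x - 4) - 9/8·(x - 4)² + 3/8·(x - 4)³.
With (x - 4) = 1/2: S(9/2) = -151/64.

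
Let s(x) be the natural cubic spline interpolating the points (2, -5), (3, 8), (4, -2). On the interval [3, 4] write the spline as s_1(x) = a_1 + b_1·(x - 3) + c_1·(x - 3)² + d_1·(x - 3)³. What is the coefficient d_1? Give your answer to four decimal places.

5.7500

Let M_i = s''(x_i). Step sizes h_i = 1, 1; slopes of the chords Δ_i = (y_(i+1) - y_i)/h_i = 13, -10.
  1·M_0 + 4·M_1 + 1·M_2 = 6(Δ_1 - Δ_0) = -138
Natural end conditions: M_0 = M_2 = 0.
Solving the tridiagonal system: M_0 = 0, M_1 = -69/2, M_2 = 0.
On [3, 4], with s_1(x) = a_1 + b_1·(x - 3) + c_1·(x - 3)² + d_1·(x - 3)³: c_1 = M_1/2 = -69/4, d_1 = (M_2 - M_1)/(6h_1) = 23/4, b_1 = Δ_1 - h_1(2M_1 + M_2)/6 = 3/2.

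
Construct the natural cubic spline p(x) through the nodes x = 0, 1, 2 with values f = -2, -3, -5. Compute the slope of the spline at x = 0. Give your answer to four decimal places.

Put M_i = p'' at the i-th knot. Here h = (1, 1) and Δ = (-1, -2), so the interior equations h_(i-1)·M_(i-1) + 2(h_(i-1)+h_i)·M_i + h_i·M_(i+1) = 6(Δ_i − Δ_(i-1)) read
  1·M_0 + 4·M_1 + 1·M_2 = 6(Δ_1 - Δ_0) = -6
Natural end conditions: M_0 = M_2 = 0.
Solving: M_0 = 0, M_1 = -3/2, M_2 = 0.
On [0, 1], p'(x) = b_0 + 2c_0·x + 3d_0·x² with b_0 = Δ_0 - h_0(2M_0 + M_1)/6 = -3/4, c_0 = M_0/2 = 0, d_0 = (M_1 - M_0)/(6h_0) = -1/4. So p'(0) = -3/4.

-0.7500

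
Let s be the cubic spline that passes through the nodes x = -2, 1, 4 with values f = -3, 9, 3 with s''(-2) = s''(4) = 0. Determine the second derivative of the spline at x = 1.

Write M_i for s''(x_i). With h_i = 3, 3 and divided differences Δ_i = 4, -2, the continuity of s' gives the tridiagonal system
  3·M_0 + 12·M_1 + 3·M_2 = 6(Δ_1 - Δ_0) = -36
Natural end conditions: M_0 = M_2 = 0.
Hence M_0 = 0, M_1 = -3, M_2 = 0.

-3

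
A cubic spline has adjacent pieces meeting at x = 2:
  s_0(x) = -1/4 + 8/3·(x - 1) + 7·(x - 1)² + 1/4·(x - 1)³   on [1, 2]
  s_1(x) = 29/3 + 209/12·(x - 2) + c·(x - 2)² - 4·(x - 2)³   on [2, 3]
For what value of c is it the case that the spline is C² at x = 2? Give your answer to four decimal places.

7.7500

s_0''(x) = 14 + 3/2·(x - 1), so s_0''(2) = 31/2. On the right, s_1''(2) = 2c, so c = 31/4.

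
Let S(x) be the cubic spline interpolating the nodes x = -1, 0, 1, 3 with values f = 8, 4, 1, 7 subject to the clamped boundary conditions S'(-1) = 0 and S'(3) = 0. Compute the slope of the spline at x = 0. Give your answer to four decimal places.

-5.3182

With M_i denoting the second derivative at x_i, h_i = 1, 1, 2, and Δ_i = (y_(i+1) − y_i)/h_i = -4, -3, 3:
  1·M_0 + 4·M_1 + 1·M_2 = 6(Δ_1 - Δ_0) = 6
  1·M_1 + 6·M_2 + 2·M_3 = 6(Δ_2 - Δ_1) = 36
Clamped end conditions give two more equations: 2h_0·M_0 + h_0·M_1 = 6(Δ_0 - S'(-1)) = -24 and h_2·M_2 + 2h_2·M_3 = 6(S'(3) - Δ_2) = -18.
Solving the tridiagonal system: M_0 = -147/11, M_1 = 30/11, M_2 = 93/11, M_3 = -96/11.
On [0, 1], S'(x) = b_1 + 2c_1·x + 3d_1·x² with b_1 = Δ_1 - h_1(2M_1 + M_2)/6 = -117/22, c_1 = M_1/2 = 15/11, d_1 = (M_2 - M_1)/(6h_1) = 21/22. So S'(0) = -117/22.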